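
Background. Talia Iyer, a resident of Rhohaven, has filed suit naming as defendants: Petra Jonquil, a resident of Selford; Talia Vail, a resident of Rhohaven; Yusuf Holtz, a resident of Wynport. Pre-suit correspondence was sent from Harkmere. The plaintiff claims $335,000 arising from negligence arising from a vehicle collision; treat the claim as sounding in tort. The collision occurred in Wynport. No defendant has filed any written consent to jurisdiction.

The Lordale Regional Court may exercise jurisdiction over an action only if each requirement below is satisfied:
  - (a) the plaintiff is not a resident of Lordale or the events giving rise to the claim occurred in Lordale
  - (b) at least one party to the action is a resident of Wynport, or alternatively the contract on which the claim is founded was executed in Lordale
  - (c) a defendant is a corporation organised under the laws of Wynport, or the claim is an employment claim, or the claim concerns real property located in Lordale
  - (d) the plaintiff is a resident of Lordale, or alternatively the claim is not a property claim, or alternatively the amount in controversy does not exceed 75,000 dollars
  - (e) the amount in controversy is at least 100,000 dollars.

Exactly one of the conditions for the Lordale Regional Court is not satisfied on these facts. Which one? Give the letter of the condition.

The Lordale Regional Court:
  (a) The plaintiff resides in Rhohaven, which is not Lordale, which satisfies one of the alternatives. Met.
  (b) Yusuf Holtz resides in Wynport, so this disjunct is met. Satisfied.
  (c) No defendant is a corporation; the claim is a tort claim, not an employment claim; the claim does not concern real property — none of the alternatives is met. Fails.
  (d) The claim is a tort claim, not a property claim, so this disjunct is met. Satisfied.
  (e) The amount in controversy is 335,000 dollars, which meets the 100,000 dollars floor. Satisfied.
Only condition (c) fails.

(c)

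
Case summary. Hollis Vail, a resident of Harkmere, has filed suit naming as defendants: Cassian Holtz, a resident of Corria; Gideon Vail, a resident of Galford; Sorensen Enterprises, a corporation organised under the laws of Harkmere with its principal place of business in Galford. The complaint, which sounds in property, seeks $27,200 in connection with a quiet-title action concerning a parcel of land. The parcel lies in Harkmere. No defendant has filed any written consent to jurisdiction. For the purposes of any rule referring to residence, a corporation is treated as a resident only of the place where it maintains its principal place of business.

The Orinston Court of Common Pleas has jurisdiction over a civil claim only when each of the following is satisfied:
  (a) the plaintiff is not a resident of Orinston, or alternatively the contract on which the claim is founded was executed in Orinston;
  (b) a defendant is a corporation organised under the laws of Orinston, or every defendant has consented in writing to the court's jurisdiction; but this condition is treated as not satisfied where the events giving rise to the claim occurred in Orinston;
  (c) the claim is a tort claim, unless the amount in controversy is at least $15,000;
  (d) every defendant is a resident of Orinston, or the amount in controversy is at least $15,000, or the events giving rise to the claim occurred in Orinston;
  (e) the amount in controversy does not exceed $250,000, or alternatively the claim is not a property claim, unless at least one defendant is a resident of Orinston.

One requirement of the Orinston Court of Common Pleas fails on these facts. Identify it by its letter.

The Orinston Court of Common Pleas:
  (a) The plaintiff resides in Harkmere, which is not Orinston, which satisfies one of the alternatives. Condition met.
  (b) The corporate defendant(s) are organised in Harkmere, not Orinston; no such written consent has been filed — every alternative fails. Not satisfied.
  (c) The claim is a property claim, not a tort claim. But the amount in controversy is 27,200 dollars, which meets the USD 15,000 floor, and the 'unless' clause therefore excuses the requirement. Satisfied.
  (d) The amount in controversy is $27,200, which meets the 15,000 dollars floor — that alternative is enough. Satisfied.
  (e) The amount in controversy is $27,200, within the USD 250,000 ceiling, so this disjunct is met. Satisfied.
Only condition (b) fails.

(b)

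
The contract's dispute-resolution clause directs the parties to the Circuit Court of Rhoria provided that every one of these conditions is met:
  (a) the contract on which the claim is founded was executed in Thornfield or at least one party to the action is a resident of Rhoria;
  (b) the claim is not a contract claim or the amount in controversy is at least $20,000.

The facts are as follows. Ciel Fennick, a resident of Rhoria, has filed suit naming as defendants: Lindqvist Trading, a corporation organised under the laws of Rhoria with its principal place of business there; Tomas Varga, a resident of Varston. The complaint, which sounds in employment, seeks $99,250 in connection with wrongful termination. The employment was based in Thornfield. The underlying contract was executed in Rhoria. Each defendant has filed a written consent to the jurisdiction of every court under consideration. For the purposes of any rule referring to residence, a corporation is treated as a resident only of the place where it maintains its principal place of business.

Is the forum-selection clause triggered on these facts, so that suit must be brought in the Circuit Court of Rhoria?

Yes

The Circuit Court of Rhoria:
  (a) Ciel Fennick resides in Rhoria — that alternative is enough. Condition met.
  (b) The claim is an employment claim, not a contract claim, so one alternative holds. Met.
  → Forum clause is triggered.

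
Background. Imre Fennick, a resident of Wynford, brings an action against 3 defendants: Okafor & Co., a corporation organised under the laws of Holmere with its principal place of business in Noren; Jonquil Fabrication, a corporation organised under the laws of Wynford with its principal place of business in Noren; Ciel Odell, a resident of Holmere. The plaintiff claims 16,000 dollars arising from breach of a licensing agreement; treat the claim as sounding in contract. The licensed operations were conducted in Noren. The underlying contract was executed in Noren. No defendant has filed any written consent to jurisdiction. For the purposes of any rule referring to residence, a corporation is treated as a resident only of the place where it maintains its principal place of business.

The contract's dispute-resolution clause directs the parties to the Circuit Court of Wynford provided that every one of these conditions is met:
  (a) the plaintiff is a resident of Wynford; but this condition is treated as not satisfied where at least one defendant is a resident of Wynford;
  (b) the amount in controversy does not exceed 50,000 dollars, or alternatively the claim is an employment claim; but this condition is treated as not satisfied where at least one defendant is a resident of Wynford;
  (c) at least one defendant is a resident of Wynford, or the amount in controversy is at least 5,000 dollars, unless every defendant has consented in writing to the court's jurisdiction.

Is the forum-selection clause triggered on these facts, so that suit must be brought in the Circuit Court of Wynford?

The Circuit Court of Wynford:
  (a) The plaintiff resides in Wynford. And the carve-out is inapplicable — no defendant resides in Wynford (they reside in Noren, Noren, Holmere). Met.
  (b) The amount in controversy is $16,000, within the USD 50,000 ceiling — that alternative is enough. The carve-out does not apply: no defendant resides in Wynford (they reside in Noren, Noren, Holmere). Condition met.
  (c) The amount in controversy is 16,000 dollars, which meets the $5,000 floor, so one alternative holds. Satisfied.
  → The clause applies.

Yes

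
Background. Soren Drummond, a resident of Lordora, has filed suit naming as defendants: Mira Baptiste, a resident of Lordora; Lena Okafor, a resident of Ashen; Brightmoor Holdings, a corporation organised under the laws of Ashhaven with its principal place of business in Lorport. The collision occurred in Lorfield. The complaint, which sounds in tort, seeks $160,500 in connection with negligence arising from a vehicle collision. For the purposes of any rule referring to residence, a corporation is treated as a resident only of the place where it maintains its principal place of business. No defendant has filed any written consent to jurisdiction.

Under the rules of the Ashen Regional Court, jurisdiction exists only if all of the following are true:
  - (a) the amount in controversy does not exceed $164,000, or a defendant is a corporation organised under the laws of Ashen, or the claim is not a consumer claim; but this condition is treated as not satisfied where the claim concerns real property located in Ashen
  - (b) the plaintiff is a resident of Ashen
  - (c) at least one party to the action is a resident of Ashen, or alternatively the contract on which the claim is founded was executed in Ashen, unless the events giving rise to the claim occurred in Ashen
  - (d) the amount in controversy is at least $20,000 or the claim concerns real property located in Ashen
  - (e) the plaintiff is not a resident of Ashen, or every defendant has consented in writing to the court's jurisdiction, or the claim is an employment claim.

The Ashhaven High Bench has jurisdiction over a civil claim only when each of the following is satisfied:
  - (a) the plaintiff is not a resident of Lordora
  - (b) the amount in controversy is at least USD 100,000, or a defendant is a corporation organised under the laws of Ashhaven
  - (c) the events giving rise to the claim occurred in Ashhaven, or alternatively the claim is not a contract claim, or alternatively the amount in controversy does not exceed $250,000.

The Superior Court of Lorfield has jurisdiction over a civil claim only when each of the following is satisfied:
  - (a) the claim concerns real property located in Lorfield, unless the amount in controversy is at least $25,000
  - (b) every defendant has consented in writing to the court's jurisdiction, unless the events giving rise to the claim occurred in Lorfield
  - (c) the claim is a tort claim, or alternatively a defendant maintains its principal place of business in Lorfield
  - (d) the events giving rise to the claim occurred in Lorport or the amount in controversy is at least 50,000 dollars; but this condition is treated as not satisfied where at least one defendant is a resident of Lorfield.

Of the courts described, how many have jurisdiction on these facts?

The Ashen Regional Court:
  (a) The amount in controversy is $160,500, within the 164,000 dollars ceiling, which satisfies one of the alternatives. The exception is not triggered, since the claim does not concern real property. Met.
  (b) The plaintiff resides in Lordora, not Ashen. Fails.
  (c) Lena Okafor resides in Ashen, so this disjunct is met. Satisfied.
  (d) The amount in controversy is USD 160,500, which meets the USD 20,000 floor, so this disjunct is met. Satisfied.
  (e) The plaintiff resides in Lordora, which is not Ashen — that alternative is enough. Met.
  → At least one condition fails; no jurisdiction.
The Ashhaven High Bench:
  (a) The plaintiff resides in Lordora. Fails.
  (b) The amount in controversy is 160,500 dollars, which meets the 100,000 dollars floor, which satisfies one of the alternatives. Met.
  (c) The claim is a tort claim, not a contract claim — that alternative is enough. Condition met.
  → At least one condition fails; no jurisdiction.
The Superior Court of Lorfield:
  (a) The claim does not concern real property. However, the amount in controversy is USD 160,500, which meets the 25,000 dollars floor, so the 'unless' proviso supplies this condition. Met.
  (b) No such written consent has been filed. But the operative events occurred in Lorfield, and the 'unless' clause therefore excuses the requirement. Satisfied.
  (c) The claim is a tort claim, which satisfies one of the alternatives. Condition met.
  (d) The amount in controversy is $160,500, which meets the USD 50,000 floor — that alternative is enough. The carve-out does not apply: no defendant resides in Lorfield (they reside in Lordora, Ashen, Lorport). Satisfied.
  → The court has jurisdiction.
Courts with jurisdiction: the Superior Court of Lorfield — 1 in total.

1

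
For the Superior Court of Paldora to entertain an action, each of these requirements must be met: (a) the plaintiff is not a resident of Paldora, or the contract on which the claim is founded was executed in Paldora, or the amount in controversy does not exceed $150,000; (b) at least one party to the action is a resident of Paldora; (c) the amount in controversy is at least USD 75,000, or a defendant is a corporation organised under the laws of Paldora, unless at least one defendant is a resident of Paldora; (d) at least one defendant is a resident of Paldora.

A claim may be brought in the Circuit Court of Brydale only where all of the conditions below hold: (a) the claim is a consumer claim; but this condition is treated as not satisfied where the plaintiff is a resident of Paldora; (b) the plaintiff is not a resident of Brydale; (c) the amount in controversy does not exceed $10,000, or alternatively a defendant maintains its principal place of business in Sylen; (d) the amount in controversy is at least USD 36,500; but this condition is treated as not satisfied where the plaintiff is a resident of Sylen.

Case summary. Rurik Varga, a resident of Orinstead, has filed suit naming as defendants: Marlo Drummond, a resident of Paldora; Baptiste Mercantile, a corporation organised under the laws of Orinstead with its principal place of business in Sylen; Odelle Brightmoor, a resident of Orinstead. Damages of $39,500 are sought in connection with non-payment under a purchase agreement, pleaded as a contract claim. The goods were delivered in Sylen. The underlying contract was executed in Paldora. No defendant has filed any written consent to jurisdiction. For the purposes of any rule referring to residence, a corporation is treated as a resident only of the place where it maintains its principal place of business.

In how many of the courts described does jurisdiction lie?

1

The Superior Court of Paldora:
  (a) The plaintiff resides in Orinstead, which is not Paldora, so one alternative holds. Satisfied.
  (b) Marlo Drummond resides in Paldora. Met.
  (c) The amount in controversy is USD 39,500, below the $75,000 floor; the corporate defendant(s) are organised in Orinstead, not Paldora — no alternative holds. However, Marlo Drummond resides in Paldora, so the 'unless' proviso supplies this condition. Met.
  (d) Marlo Drummond resides in Paldora. Satisfied.
  → All conditions met; jurisdiction exists.
The Circuit Court of Brydale:
  (a) The claim is a contract claim, not a consumer claim. Condition not met.
  (b) The plaintiff resides in Orinstead, which is not Brydale. Condition met.
  (c) Baptiste Mercantile has its principal place of business in Sylen — that alternative is enough. Satisfied.
  (d) The amount in controversy is USD 39,500, which meets the $36,500 floor. And the carve-out is inapplicable — the plaintiff resides in Orinstead, not Sylen. Condition met.
  → No jurisdiction.
Courts with jurisdiction: the Superior Court of Paldora — 1 in total.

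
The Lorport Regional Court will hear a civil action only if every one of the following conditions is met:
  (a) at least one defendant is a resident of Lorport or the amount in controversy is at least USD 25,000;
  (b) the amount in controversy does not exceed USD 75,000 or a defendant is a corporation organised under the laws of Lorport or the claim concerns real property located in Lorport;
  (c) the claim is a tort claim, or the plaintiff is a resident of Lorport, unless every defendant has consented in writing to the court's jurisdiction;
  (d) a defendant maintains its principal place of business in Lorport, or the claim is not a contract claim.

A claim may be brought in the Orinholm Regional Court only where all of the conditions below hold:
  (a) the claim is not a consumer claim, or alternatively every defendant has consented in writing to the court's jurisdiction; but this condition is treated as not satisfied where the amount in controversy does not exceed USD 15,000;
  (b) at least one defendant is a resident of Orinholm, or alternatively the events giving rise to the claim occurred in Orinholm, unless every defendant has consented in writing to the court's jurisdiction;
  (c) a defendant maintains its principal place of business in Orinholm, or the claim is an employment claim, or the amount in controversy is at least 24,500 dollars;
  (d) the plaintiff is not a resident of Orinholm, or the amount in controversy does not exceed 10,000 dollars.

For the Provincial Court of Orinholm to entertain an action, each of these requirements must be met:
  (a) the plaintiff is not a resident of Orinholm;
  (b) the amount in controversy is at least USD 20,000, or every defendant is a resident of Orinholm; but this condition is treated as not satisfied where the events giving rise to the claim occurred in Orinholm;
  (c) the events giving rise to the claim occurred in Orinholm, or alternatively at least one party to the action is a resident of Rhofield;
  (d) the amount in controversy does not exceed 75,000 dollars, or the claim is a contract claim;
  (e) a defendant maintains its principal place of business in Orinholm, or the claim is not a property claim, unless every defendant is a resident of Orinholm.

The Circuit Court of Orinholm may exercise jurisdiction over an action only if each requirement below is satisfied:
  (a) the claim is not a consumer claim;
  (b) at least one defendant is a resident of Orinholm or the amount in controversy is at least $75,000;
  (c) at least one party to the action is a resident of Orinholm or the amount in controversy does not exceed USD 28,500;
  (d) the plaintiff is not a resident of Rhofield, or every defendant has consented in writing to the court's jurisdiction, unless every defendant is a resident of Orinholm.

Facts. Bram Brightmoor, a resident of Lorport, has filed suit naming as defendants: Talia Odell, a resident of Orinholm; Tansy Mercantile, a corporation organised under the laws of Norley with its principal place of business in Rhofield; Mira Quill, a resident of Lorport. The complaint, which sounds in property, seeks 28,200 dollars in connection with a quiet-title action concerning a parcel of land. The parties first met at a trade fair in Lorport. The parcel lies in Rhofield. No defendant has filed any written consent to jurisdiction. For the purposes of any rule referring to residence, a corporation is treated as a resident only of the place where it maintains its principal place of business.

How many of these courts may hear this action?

3

The Lorport Regional Court:
  (a) Mira Quill resides in Lorport, which satisfies one of the alternatives. Met.
  (b) The amount in controversy is 28,200 dollars, within the 75,000 dollars ceiling, which satisfies one of the alternatives. Met.
  (c) The plaintiff resides in Lorport, so this disjunct is met. Condition met.
  (d) The claim is a property claim, not a contract claim, which satisfies one of the alternatives. Condition met.
  → Jurisdiction lies.
The Orinholm Regional Court:
  (a) The claim is a property claim, not a consumer claim — that alternative is enough. The carve-out does not apply: the amount in controversy is 28,200 dollars, above the USD 15,000 ceiling. Met.
  (b) Talia Odell resides in Orinholm, which satisfies one of the alternatives. Condition met.
  (c) The amount in controversy is $28,200, which meets the USD 24,500 floor — that alternative is enough. Met.
  (d) The plaintiff resides in Lorport, which is not Orinholm, so this disjunct is met. Satisfied.
  → Jurisdiction lies.
The Provincial Court of Orinholm:
  (a) The plaintiff resides in Lorport, which is not Orinholm. Condition met.
  (b) The amount in controversy is 28,200 dollars, which meets the USD 20,000 floor, so this disjunct is met. The carve-out does not apply: the operative events occurred in Rhofield, not Orinholm. Satisfied.
  (c) Tansy Mercantile resides in Rhofield, so one alternative holds. Condition met.
  (d) The amount in controversy is USD 28,200, within the $75,000 ceiling, so this disjunct is met. Satisfied.
  (e) The corporate defendant(s) have their principal place of business in Rhofield, not Orinholm; the claim is a property claim — none of the alternatives is met. The proviso offers no rescue either, since the defendants reside as follows — Talia Odell in Orinholm, Tansy Mercantile in Rhofield, Mira Quill in Lorport — not all in Orinholm. Fails.
  → No jurisdiction.
The Circuit Court of Orinholm:
  (a) The claim is a property claim, not a consumer claim. Satisfied.
  (b) Talia Odell resides in Orinholm — that alternative is enough. Met.
  (c) Talia Odell resides in Orinholm, so this disjunct is met. Condition met.
  (d) The plaintiff resides in Lorport, which is not Rhofield — that alternative is enough. Satisfied.
  → The court has jurisdiction.
Courts with jurisdiction: the Lorport Regional Court, the Orinholm Regional Court, the Circuit Court of Orinholm — 3 in total.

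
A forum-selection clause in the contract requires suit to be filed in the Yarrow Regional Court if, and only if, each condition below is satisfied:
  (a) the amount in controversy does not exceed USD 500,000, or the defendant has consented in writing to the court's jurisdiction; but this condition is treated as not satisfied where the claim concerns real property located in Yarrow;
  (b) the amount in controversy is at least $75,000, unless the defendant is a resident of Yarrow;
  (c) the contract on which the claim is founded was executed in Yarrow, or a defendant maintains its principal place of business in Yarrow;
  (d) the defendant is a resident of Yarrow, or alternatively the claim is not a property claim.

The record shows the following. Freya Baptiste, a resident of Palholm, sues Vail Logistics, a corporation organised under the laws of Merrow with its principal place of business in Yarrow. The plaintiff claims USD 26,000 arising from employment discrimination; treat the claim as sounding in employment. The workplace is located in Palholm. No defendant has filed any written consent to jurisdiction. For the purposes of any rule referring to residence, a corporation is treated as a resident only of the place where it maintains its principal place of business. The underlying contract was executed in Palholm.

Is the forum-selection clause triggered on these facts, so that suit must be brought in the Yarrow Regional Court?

The Yarrow Regional Court:
  (a) The amount in controversy is $26,000, within the USD 500,000 ceiling — that alternative is enough. The exception is not triggered, since the claim does not concern real property. Satisfied.
  (b) The amount in controversy is 26,000 dollars, below the 75,000 dollars floor. But the defendant resides in Yarrow, and the 'unless' clause therefore excuses the requirement. Condition met.
  (c) Vail Logistics has its principal place of business in Yarrow — that alternative is enough. Met.
  (d) The defendant resides in Yarrow — that alternative is enough. Satisfied.
  → The clause applies.

Yes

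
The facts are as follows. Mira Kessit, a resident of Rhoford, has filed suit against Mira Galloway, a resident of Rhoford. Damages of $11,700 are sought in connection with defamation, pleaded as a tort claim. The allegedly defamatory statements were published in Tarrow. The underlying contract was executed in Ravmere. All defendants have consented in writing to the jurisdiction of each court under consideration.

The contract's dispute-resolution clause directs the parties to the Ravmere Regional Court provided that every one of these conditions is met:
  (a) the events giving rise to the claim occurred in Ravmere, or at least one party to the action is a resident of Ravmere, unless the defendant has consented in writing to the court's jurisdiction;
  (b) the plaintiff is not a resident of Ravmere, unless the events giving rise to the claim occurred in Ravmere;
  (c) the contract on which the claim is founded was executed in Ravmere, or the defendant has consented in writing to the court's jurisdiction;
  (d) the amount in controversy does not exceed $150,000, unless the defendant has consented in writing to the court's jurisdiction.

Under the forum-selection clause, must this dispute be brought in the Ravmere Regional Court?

Yes

The Ravmere Regional Court:
  (a) The operative events occurred in Tarrow, not Ravmere; no party resides in Ravmere — every alternative fails. However, every defendant has filed written consent, so the 'unless' proviso supplies this condition. Condition met.
  (b) The plaintiff resides in Rhoford, which is not Ravmere. Condition met.
  (c) The contract was executed in Ravmere, so one alternative holds. Condition met.
  (d) The amount in controversy is $11,700, within the USD 150,000 ceiling. Met.
  → Forum clause is triggered.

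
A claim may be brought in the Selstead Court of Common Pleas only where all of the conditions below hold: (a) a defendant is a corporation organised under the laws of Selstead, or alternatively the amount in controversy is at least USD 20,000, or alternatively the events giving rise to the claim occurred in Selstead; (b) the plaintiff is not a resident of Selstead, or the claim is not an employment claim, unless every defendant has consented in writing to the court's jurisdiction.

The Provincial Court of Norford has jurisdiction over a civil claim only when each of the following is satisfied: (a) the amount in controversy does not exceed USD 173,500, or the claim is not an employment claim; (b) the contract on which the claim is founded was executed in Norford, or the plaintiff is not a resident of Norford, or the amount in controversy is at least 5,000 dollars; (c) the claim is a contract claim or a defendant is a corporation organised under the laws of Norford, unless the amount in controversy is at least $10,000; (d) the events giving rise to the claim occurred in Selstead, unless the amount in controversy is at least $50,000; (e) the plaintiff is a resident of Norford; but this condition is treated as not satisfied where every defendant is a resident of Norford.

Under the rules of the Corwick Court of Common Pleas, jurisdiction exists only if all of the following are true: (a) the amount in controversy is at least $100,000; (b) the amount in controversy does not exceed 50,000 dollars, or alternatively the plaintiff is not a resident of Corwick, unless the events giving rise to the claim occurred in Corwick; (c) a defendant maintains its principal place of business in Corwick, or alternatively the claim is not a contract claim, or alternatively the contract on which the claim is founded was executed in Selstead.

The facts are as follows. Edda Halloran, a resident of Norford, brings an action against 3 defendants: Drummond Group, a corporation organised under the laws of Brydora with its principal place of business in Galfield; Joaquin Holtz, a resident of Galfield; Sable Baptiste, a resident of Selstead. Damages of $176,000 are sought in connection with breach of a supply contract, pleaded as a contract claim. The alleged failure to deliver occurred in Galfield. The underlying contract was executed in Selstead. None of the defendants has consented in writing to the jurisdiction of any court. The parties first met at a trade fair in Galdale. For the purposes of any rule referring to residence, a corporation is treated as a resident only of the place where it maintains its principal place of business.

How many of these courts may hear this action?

The Selstead Court of Common Pleas:
  (a) The amount in controversy is 176,000 dollars, which meets the 20,000 dollars floor, so one alternative holds. Met.
  (b) The plaintiff resides in Norford, which is not Selstead — that alternative is enough. Satisfied.
  → Every requirement is satisfied — jurisdiction.
The Provincial Court of Norford:
  (a) The claim is a contract claim, not an employment claim, which satisfies one of the alternatives. Condition met.
  (b) The amount in controversy is USD 176,000, which meets the USD 5,000 floor — that alternative is enough. Condition met.
  (c) The claim is a contract claim, which satisfies one of the alternatives. Met.
  (d) The operative events occurred in Galfield, not Selstead. The proviso rescues it, though: the amount in controversy is 176,000 dollars, which meets the $50,000 floor. Satisfied.
  (e) The plaintiff resides in Norford. The carve-out does not apply: the defendants reside as follows — Drummond Group in Galfield, Joaquin Holtz in Galfield, Sable Baptiste in Selstead — not all in Norford. Satisfied.
  → The court has jurisdiction.
The Corwick Court of Common Pleas:
  (a) The amount in controversy is $176,000, which meets the 100,000 dollars floor. Satisfied.
  (b) The plaintiff resides in Norford, which is not Corwick, so this disjunct is met. Satisfied.
  (c) The contract was executed in Selstead, so this disjunct is met. Condition met.
  → The court has jurisdiction.
Courts with jurisdiction: the Selstead Court of Common Pleas, the Provincial Court of Norford, the Corwick Court of Common Pleas — 3 in total.

3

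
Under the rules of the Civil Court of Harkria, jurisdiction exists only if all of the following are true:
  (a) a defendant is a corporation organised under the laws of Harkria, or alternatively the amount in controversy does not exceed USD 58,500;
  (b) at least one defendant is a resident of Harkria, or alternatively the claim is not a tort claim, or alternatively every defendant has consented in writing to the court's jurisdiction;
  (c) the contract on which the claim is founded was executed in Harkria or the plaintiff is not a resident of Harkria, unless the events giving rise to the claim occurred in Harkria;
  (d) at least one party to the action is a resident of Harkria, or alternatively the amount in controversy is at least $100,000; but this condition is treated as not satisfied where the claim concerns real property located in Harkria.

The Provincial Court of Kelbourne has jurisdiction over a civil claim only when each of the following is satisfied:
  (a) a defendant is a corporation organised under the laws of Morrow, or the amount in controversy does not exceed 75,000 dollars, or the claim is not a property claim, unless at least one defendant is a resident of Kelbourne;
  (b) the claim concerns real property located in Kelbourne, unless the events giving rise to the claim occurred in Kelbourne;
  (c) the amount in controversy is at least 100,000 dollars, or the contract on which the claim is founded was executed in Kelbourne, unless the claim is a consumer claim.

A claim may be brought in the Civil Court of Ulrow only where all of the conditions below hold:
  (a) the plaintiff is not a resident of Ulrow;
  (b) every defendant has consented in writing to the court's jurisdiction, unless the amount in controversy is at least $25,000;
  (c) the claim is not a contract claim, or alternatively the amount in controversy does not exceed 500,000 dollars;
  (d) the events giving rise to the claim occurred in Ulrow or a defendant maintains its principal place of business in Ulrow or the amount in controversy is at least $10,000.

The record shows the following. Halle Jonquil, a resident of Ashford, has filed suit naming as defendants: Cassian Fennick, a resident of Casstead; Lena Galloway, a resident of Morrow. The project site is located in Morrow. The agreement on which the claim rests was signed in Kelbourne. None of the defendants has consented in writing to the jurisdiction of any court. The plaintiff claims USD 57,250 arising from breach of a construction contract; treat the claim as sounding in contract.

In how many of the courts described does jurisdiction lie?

1

The Civil Court of Harkria:
  (a) The amount in controversy is $57,250, within the 58,500 dollars ceiling, which satisfies one of the alternatives. Condition met.
  (b) The claim is a contract claim, not a tort claim, so one alternative holds. Satisfied.
  (c) The plaintiff resides in Ashford, which is not Harkria — that alternative is enough. Satisfied.
  (d) No party resides in Harkria; the amount in controversy is 57,250 dollars, below the USD 100,000 floor — no alternative holds. Condition not met.
  → No jurisdiction.
The Provincial Court of Kelbourne:
  (a) The amount in controversy is $57,250, within the USD 75,000 ceiling, so one alternative holds. Satisfied.
  (b) The claim does not concern real property. Nor does the 'unless' clause help: the operative events occurred in Morrow, not Kelbourne. Condition not met.
  (c) The contract was executed in Kelbourne, which satisfies one of the alternatives. Met.
  → No jurisdiction.
The Civil Court of Ulrow:
  (a) The plaintiff resides in Ashford, which is not Ulrow. Condition met.
  (b) No such written consent has been filed. But the amount in controversy is USD 57,250, which meets the 25,000 dollars floor, and the 'unless' clause therefore excuses the requirement. Satisfied.
  (c) The amount in controversy is $57,250, within the USD 500,000 ceiling, which satisfies one of the alternatives. Satisfied.
  (d) The amount in controversy is USD 57,250, which meets the USD 10,000 floor, which satisfies one of the alternatives. Met.
  → All conditions met; jurisdiction exists.
Courts with jurisdiction: the Civil Court of Ulrow — 1 in total.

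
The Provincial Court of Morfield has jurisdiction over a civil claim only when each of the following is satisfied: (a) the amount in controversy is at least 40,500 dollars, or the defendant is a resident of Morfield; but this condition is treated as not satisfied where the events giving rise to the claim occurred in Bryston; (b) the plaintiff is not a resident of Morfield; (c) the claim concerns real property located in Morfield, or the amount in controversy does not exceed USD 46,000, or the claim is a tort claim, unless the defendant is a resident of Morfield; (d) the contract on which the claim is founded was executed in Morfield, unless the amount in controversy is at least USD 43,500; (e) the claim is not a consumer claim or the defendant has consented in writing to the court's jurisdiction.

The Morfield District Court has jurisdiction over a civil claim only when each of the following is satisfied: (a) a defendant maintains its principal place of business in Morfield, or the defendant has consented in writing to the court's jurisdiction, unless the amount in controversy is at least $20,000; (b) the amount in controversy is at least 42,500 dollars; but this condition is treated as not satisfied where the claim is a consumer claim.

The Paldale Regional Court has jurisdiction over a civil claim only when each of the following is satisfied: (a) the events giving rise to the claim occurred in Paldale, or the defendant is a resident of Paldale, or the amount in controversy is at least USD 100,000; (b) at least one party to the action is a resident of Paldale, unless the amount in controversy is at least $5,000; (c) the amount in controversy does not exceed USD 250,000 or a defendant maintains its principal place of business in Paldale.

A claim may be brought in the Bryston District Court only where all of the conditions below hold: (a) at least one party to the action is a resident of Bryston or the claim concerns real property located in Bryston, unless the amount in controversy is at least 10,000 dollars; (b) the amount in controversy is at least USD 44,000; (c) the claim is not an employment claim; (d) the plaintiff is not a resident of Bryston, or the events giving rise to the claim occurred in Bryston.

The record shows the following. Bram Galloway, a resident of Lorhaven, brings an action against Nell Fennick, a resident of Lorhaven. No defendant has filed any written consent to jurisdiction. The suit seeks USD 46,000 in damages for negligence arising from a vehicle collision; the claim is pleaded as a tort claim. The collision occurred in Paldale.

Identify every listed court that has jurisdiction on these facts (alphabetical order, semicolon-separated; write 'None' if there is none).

The Provincial Court of Morfield:
  (a) The amount in controversy is $46,000, which meets the $40,500 floor, so this disjunct is met. The exception is not triggered, since the operative events occurred in Paldale, not Bryston. Met.
  (b) The plaintiff resides in Lorhaven, which is not Morfield. Condition met.
  (c) The amount in controversy is 46,000 dollars, within the $46,000 ceiling, so this disjunct is met. Satisfied.
  (d) No contract (and hence no place of execution) is alleged. The proviso rescues it, though: the amount in controversy is 46,000 dollars, which meets the USD 43,500 floor. Met.
  (e) The claim is a tort claim, not a consumer claim, so one alternative holds. Satisfied.
  → Jurisdiction lies.
The Morfield District Court:
  (a) No defendant is a corporation; no such written consent has been filed — every alternative fails. The proviso rescues it, though: the amount in controversy is USD 46,000, which meets the 20,000 dollars floor. Met.
  (b) The amount in controversy is 46,000 dollars, which meets the USD 42,500 floor. And the carve-out is inapplicable — the claim is a tort claim, not a consumer claim. Condition met.
  → All conditions met; jurisdiction exists.
The Paldale Regional Court:
  (a) The operative events occurred in Paldale, so one alternative holds. Met.
  (b) No party resides in Paldale. However, the amount in controversy is $46,000, which meets the $5,000 floor, so the 'unless' proviso supplies this condition. Met.
  (c) The amount in controversy is 46,000 dollars, within the USD 250,000 ceiling, which satisfies one of the alternatives. Met.
  → Every requirement is satisfied — jurisdiction.
The Bryston District Court:
  (a) No party resides in Bryston; the claim does not concern real property — no alternative holds. But the amount in controversy is USD 46,000, which meets the USD 10,000 floor, and the 'unless' clause therefore excuses the requirement. Met.
  (b) The amount in controversy is 46,000 dollars, which meets the $44,000 floor. Satisfied.
  (c) The claim is a tort claim, not an employment claim. Met.
  (d) The plaintiff resides in Lorhaven, which is not Bryston — that alternative is enough. Satisfied.
  → Every requirement is satisfied — jurisdiction.

the Bryston District Court; the Morfield District Court; the Paldale Regional Court; the Provincial Court of Morfield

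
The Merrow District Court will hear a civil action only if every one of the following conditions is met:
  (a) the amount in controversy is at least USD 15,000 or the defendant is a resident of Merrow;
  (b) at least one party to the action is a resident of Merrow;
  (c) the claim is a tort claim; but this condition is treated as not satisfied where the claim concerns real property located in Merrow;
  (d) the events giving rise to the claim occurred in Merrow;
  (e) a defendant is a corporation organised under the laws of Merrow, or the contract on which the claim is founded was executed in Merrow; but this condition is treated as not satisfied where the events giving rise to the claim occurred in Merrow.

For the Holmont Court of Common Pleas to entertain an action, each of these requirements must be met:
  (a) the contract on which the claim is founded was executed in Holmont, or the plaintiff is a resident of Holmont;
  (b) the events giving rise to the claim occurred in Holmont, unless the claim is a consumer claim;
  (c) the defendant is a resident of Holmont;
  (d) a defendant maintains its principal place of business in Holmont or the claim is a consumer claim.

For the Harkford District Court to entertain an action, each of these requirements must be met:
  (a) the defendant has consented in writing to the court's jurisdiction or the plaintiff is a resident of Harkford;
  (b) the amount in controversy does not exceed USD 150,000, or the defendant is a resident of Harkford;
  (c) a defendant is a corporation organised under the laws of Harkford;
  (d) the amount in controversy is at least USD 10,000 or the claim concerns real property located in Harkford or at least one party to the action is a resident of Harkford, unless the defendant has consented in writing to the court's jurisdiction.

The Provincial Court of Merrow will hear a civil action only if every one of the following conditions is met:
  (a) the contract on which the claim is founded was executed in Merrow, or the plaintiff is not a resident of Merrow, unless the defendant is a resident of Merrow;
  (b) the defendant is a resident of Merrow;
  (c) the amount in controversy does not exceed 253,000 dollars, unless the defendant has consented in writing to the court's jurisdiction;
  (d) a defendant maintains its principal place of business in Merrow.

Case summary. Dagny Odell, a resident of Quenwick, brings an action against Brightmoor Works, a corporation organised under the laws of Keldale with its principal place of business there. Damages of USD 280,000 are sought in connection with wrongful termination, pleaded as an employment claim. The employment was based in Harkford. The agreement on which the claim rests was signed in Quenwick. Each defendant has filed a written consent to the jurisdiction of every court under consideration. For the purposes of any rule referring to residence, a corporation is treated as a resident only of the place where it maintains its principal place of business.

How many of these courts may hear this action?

0

The Merrow District Court:
  (a) The amount in controversy is 280,000 dollars, which meets the 15,000 dollars floor — that alternative is enough. Met.
  (b) No party resides in Merrow. Condition not met.
  (c) The claim is an employment claim, not a tort claim. Not satisfied.
  (d) The operative events occurred in Harkford, not Merrow. Condition not met.
  (e) The corporate defendant(s) are organised in Keldale, not Merrow; the contract was executed in Quenwick, not Merrow — no alternative holds. Not met.
  → The court lacks jurisdiction.
The Holmont Court of Common Pleas:
  (a) The contract was executed in Quenwick, not Holmont; the plaintiff resides in Quenwick, not Holmont — none of the alternatives is met. Fails.
  (b) The operative events occurred in Harkford, not Holmont. And the claim is an employment claim, not a consumer claim, so the proviso does not save it. Fails.
  (c) The defendant resides in Keldale, not Holmont. Condition not met.
  (d) The corporate defendant(s) have their principal place of business in Keldale, not Holmont; the claim is an employment claim, not a consumer claim — none of the alternatives is met. Condition not met.
  → Not every requirement is met — no jurisdiction.
The Harkford District Court:
  (a) Every defendant has filed written consent, which satisfies one of the alternatives. Condition met.
  (b) The amount in controversy is 280,000 dollars, above the $150,000 ceiling; the defendant resides in Keldale, not Harkford — every alternative fails. Not satisfied.
  (c) The corporate defendant(s) are organised in Keldale, not Harkford. Not met.
  (d) The amount in controversy is USD 280,000, which meets the $10,000 floor, so one alternative holds. Met.
  → The court lacks jurisdiction.
The Provincial Court of Merrow:
  (a) The plaintiff resides in Quenwick, which is not Merrow — that alternative is enough. Satisfied.
  (b) The defendant resides in Keldale, not Merrow. Condition not met.
  (c) The amount in controversy is USD 280,000, above the $253,000 ceiling. The proviso rescues it, though: every defendant has filed written consent. Satisfied.
  (d) The corporate defendant(s) have their principal place of business in Keldale, not Merrow. Fails.
  → At least one condition fails; no jurisdiction.
No court satisfies all of its conditions.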